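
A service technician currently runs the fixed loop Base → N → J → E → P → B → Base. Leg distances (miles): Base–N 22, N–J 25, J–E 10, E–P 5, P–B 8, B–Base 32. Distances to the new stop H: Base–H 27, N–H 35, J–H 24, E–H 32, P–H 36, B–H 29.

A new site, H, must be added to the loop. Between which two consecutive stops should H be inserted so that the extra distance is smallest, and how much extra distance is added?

+24 miles — insert H between B and Base.

Insertion cost between consecutive stops i–j is d(i,H) + d(H,j) − d(i,j):
  between Base and N: 27 + 35 − 22 = 40
  between N and J: 35 + 24 − 25 = 34
  between J and E: 24 + 32 − 10 = 46
  between E and P: 32 + 36 − 5 = 63
  between P and B: 36 + 29 − 8 = 57
  between B and Base: 29 + 27 − 32 = 24
Cheapest insertion is between B and Base, adding 24.
New total = 102 + 24 = 126.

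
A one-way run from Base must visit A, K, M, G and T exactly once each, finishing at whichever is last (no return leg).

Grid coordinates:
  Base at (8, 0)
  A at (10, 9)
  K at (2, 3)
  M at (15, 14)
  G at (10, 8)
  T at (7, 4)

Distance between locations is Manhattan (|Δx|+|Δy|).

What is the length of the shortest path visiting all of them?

There are 5! = 120 possible orderings.
Base - A - K - M - G - T: 11+14+24+11+7 = 67
Base - A - K - M - T - G: 11+14+24+18+7 = 74
Base - A - K - G - M - T: 11+14+13+11+18 = 67
Base - A - K - G - T - M: 11+14+13+7+18 = 63
Base - A - K - T - M - G: 11+14+6+18+11 = 60
Base - A - K - T - G - M: 11+14+6+7+11 = 49
Base - A - M - K - G - T: 11+10+24+13+7 = 65
Base - A - M - K - T - G: 11+10+24+6+7 = 58
Base - A - M - G - K - T: 11+10+11+13+6 = 51
Base - A - M - G - T - K: 11+10+11+7+6 = 45
Base - A - M - T - K - G: 11+10+18+6+13 = 58
Base - A - M - T - G - K: 11+10+18+7+13 = 59
Base - A - G - K - M - T: 11+1+13+24+18 = 67
Base - A - G - K - T - M: 11+1+13+6+18 = 49
… (106 more)
Base - K - T - G - A - M: 9+6+7+1+10 = 33  ← best
The minimum is 33.
One shortest path: Base → K → T → G → A → M.

Shortest open route: 33.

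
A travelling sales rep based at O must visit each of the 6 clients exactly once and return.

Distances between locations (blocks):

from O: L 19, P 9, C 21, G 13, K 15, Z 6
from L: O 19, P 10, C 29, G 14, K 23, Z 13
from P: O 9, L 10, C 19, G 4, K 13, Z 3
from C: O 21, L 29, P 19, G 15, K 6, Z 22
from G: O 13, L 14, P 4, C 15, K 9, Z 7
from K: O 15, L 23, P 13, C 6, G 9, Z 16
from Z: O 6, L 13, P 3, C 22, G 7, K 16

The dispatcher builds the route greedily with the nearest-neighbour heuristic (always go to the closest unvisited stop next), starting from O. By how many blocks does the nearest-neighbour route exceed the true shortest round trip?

Excess over optimum: 7 blocks.

O: Z=6, P=9, G=13, K=15, L=19, C=21 ⇒ Z
Z: P=3, G=7, L=13, K=16, C=22 ⇒ P
P: G=4, L=10, K=13, C=19 ⇒ G
G: K=9, L=14, C=15 ⇒ K
K: C=6, L=23 ⇒ C
C: L=29 ⇒ L
NN route O → Z → P → G → K → C → L → O costs 76.
Optimal: O → C → K → G → L → P → Z → O costs 69 (by enumerating all 360 distinct tours).
Excess = 76 − 69 = 7.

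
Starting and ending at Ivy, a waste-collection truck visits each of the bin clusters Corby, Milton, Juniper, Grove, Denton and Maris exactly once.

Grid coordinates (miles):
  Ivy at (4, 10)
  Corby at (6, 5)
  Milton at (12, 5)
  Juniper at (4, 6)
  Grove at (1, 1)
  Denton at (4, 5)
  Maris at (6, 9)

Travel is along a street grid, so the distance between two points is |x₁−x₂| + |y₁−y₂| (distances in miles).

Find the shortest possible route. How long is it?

Ivy - Corby - Milton - Juniper - Grove - Denton - Maris - Ivy: 7+6+9+8+7+6+3 = 46
Ivy - Corby - Milton - Juniper - Grove - Maris - Denton - Ivy: 7+6+9+8+13+6+5 = 54
Ivy - Corby - Milton - Juniper - Denton - Grove - Maris - Ivy: 7+6+9+1+7+13+3 = 46
Ivy - Corby - Milton - Juniper - Denton - Maris - Grove - Ivy: 7+6+9+1+6+13+12 = 54
Ivy - Corby - Milton - Juniper - Maris - Grove - Denton - Ivy: 7+6+9+5+13+7+5 = 52
Ivy - Corby - Milton - Juniper - Maris - Denton - Grove - Ivy: 7+6+9+5+6+7+12 = 52
Ivy - Corby - Milton - Grove - Juniper - Denton - Maris - Ivy: 7+6+15+8+1+6+3 = 46
Ivy - Corby - Milton - Grove - Juniper - Maris - Denton - Ivy: 7+6+15+8+5+6+5 = 52
… (352 more)
Ivy - Juniper - Grove - Denton - Corby - Milton - Maris - Ivy: 4+8+7+2+6+10+3 = 40  ← best
The minimum is 40.
One optimal route: Ivy → Juniper → Grove → Denton → Corby → Milton → Maris → Ivy (or its reverse).

40 miles — the shortest possible round trip.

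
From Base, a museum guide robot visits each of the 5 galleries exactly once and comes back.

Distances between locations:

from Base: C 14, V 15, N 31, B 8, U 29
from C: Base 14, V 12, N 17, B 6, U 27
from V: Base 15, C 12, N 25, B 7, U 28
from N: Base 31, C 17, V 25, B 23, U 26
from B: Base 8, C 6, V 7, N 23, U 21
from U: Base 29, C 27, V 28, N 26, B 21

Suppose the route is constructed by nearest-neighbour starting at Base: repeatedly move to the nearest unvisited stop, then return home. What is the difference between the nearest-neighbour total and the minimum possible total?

The nearest-neighbour route is 7 longer than optimal.

Base: B=8, C=14, V=15, U=29, N=31 ⇒ B
B: C=6, V=7, U=21, N=23 ⇒ C
C: V=12, N=17, U=27 ⇒ V
V: N=25, U=28 ⇒ N
N: U=26 ⇒ U
NN route Base → B → C → V → N → U → Base costs 106.
Optimal: Base → V → C → N → U → B → Base costs 99 (by enumerating all 60 distinct tours).
Excess = 106 − 99 = 7.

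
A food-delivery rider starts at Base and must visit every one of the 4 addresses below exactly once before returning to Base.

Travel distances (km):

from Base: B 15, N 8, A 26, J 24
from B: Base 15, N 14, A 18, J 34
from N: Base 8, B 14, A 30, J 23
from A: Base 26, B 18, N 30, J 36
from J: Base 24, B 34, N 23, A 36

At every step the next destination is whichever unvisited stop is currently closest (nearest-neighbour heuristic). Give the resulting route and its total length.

Total distance 100 km via the nearest-neighbour route Base → N → B → A → J → Base.

At Base the remaining stops are N 8, B 15, J 24, A 26; go to N.
At N the remaining stops are B 14, J 23, A 30; go to B.
At B the remaining stops are A 18, J 34; go to A.
At A the remaining stops are J 36; go to J.
Return J→Base: 24.
Total = 8 + 14 + 18 + 36 + 24 = 100.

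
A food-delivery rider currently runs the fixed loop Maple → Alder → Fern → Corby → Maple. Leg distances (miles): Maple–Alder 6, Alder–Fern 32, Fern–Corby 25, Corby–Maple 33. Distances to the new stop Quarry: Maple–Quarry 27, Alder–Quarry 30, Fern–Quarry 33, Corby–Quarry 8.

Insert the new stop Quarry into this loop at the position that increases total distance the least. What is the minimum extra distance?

Insertion cost between consecutive stops i–j is d(i,Quarry) + d(Quarry,j) − d(i,j):
  between Maple and Alder: 27 + 30 − 6 = 51
  between Alder and Fern: 30 + 33 − 32 = 31
  between Fern and Corby: 33 + 8 − 25 = 16
  between Corby and Maple: 8 + 27 − 33 = 2
Cheapest insertion is between Corby and Maple, adding 2.
New total = 96 + 2 = 98.

Minimum extra distance: 2 miles, inserting Quarry between Corby and Maple.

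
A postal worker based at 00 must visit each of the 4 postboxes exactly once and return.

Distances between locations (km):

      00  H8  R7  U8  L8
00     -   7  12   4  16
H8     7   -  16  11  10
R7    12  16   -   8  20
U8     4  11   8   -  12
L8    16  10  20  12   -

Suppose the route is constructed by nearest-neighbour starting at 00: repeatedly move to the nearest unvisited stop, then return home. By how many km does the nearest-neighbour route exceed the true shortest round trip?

00: U8=4, H8=7, R7=12, L8=16 ⇒ U8
U8: R7=8, H8=11, L8=12 ⇒ R7
R7: H8=16, L8=20 ⇒ H8
H8: L8=10 ⇒ L8
NN route 00 → U8 → R7 → H8 → L8 → 00 costs 54.
Optimal: 00 → H8 → L8 → R7 → U8 → 00 costs 49 (by enumerating all 12 distinct tours).
Excess = 54 − 49 = 5.

5 km longer than the optimal tour.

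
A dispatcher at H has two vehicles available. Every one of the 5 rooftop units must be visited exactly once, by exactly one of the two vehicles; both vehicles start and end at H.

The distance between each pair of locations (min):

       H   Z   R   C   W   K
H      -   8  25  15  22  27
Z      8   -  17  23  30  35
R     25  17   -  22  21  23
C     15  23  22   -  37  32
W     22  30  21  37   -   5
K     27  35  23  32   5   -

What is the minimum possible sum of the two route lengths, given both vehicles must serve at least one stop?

103 min — the smallest possible combined total.

There are 2^4 − 1 = 15 ways to divide the 5 stops into two non-empty groups. For each, the best each vehicle can do is its own shortest tour through its group:
  {Z} + {R, C, W, K}: 16 + 87 = 103
  {R} + {Z, C, W, K}: 50 + 90 = 140
  {Z, R} + {C, W, K}: 50 + 74 = 124
  {C} + {Z, R, W, K}: 30 + 75 = 105
  {Z, C} + {R, W, K}: 46 + 75 = 121
  {R, C} + {Z, W, K}: 62 + 70 = 132
  … (15 splits in total)
Best: vehicle 1 H → Z → H = 16; vehicle 2 H → C → R → K → W → H = 87; combined 103.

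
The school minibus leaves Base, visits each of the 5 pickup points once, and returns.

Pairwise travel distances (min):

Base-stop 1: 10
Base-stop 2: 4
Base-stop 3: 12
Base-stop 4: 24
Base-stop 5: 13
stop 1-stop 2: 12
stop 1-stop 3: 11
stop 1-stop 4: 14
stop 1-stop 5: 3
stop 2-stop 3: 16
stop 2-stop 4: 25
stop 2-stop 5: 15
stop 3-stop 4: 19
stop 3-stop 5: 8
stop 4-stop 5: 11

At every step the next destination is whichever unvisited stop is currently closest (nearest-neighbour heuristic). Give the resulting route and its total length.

From Base: distances to unvisited — stop 2=4, stop 1=10, stop 3=12, stop 5=13, stop 4=24. Nearest is stop 2 (4).
From stop 2: distances to unvisited — stop 1=12, stop 5=15, stop 3=16, stop 4=25. Nearest is stop 1 (12).
From stop 1: distances to unvisited — stop 5=3, stop 3=11, stop 4=14. Nearest is stop 5 (3).
From stop 5: distances to unvisited — stop 3=8, stop 4=11. Nearest is stop 3 (8).
From stop 3: distances to unvisited — stop 4=19. Nearest is stop 4 (19).
Return stop 4→Base: 24.
Total = 4 + 12 + 3 + 8 + 19 + 24 = 70.

Total distance 70 min via the nearest-neighbour route Base → stop 2 → stop 1 → stop 5 → stop 3 → stop 4 → Base.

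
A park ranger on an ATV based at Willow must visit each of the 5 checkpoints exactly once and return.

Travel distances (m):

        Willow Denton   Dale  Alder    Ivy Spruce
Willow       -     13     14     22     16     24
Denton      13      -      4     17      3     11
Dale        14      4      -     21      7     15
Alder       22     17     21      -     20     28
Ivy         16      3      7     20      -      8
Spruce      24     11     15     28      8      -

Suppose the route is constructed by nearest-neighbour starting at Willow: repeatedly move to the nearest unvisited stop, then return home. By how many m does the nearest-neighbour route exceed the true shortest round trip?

Excess over optimum: 9 m.

From Willow: Denton=13, Dale=14, Ivy=16, Alder=22, Spruce=24 → choose Denton (13).
From Denton: Ivy=3, Dale=4, Spruce=11, Alder=17 → choose Ivy (3).
From Ivy: Dale=7, Spruce=8, Alder=20 → choose Dale (7).
From Dale: Spruce=15, Alder=21 → choose Spruce (15).
From Spruce: Alder=28 → choose Alder (28).
NN route Willow → Denton → Ivy → Dale → Spruce → Alder → Willow costs 88.
Optimal: Willow → Dale → Denton → Ivy → Spruce → Alder → Willow costs 79 (by enumerating all 60 distinct tours).
Excess = 88 − 79 = 9.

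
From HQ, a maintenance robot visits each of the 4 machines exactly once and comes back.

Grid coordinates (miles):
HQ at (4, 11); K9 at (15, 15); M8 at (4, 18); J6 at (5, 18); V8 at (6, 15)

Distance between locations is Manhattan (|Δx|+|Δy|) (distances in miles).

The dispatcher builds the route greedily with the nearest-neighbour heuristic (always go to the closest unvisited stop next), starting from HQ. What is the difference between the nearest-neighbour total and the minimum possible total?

HQ: V8=6, M8=7, J6=8, K9=15 ⇒ V8
V8: J6=4, M8=5, K9=9 ⇒ J6
J6: M8=1, K9=13 ⇒ M8
M8: K9=14 ⇒ K9
NN route HQ → V8 → J6 → M8 → K9 → HQ costs 40.
Optimal: HQ → K9 → V8 → J6 → M8 → HQ costs 36 (by enumerating all 12 distinct tours).
Excess = 40 − 36 = 4.

The nearest-neighbour route is 4 miles longer than optimal.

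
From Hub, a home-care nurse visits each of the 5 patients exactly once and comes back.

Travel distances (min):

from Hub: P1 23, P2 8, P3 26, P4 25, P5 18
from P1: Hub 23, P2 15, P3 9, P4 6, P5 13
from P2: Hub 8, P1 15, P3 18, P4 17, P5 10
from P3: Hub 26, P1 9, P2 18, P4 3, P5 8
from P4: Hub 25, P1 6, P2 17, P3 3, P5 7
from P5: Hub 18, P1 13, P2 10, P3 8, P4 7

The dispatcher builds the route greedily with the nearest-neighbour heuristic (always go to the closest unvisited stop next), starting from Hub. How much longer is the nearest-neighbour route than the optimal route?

From Hub: P2=8, P5=18, P1=23, P4=25, P3=26 → choose P2 (8).
From P2: P5=10, P1=15, P4=17, P3=18 → choose P5 (10).
From P5: P4=7, P3=8, P1=13 → choose P4 (7).
From P4: P3=3, P1=6 → choose P3 (3).
From P3: P1=9 → choose P1 (9).
NN route Hub → P2 → P5 → P4 → P3 → P1 → Hub costs 60.
Optimal: Hub → P1 → P4 → P3 → P5 → P2 → Hub costs 58 (by enumerating all 60 distinct tours).
Excess = 60 − 58 = 2.

The nearest-neighbour route is 2 min longer than optimal.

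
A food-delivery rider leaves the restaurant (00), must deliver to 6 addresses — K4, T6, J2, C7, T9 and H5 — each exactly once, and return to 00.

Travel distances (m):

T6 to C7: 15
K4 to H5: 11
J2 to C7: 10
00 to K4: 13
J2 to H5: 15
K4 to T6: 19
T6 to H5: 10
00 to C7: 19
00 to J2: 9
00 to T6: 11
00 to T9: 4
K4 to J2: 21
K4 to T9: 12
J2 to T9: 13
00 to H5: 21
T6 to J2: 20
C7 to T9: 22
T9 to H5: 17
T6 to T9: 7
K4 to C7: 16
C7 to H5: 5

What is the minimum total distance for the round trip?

65 m — the shortest possible round trip.

There are 360 distinct closed tours to check (reversals are equivalent).
00 → K4 → T6 → J2 → C7 → T9 → H5 → 00: 13+19+20+10+22+17+21 = 122
00 → K4 → T6 → J2 → C7 → H5 → T9 → 00: 13+19+20+10+5+17+4 = 88
00 → K4 → T6 → J2 → T9 → C7 → H5 → 00: 13+19+20+13+22+5+21 = 113
00 → K4 → T6 → J2 → T9 → H5 → C7 → 00: 13+19+20+13+17+5+19 = 106
00 → K4 → T6 → J2 → H5 → C7 → T9 → 00: 13+19+20+15+5+22+4 = 98
00 → K4 → T6 → J2 → H5 → T9 → C7 → 00: 13+19+20+15+17+22+19 = 125
00 → K4 → T6 → C7 → J2 → T9 → H5 → 00: 13+19+15+10+13+17+21 = 108
00 → K4 → T6 → C7 → J2 → H5 → T9 → 00: 13+19+15+10+15+17+4 = 93
… (352 more)
00 → T6 → T9 → K4 → H5 → C7 → J2 → 00: 11+7+12+11+5+10+9 = 65  ← best
The minimum is 65.
One optimal route: 00 → T6 → T9 → K4 → H5 → C7 → J2 → 00 (or its reverse).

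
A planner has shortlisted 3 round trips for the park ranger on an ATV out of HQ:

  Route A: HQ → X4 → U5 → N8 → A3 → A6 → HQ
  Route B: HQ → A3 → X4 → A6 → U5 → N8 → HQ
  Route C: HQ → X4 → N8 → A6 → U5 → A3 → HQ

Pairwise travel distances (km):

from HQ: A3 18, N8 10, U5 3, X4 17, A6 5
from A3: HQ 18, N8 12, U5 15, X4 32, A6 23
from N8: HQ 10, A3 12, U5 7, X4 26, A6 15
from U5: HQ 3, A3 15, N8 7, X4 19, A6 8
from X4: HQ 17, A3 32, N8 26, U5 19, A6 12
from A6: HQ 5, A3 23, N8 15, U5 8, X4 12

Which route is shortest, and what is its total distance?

Route A: 17 + 19 + 7 + 12 + 23 + 5 = 83
Route B: 18 + 32 + 12 + 8 + 7 + 10 = 87
Route C: 17 + 26 + 15 + 8 + 15 + 18 = 99

83 km — Route A is the shortest.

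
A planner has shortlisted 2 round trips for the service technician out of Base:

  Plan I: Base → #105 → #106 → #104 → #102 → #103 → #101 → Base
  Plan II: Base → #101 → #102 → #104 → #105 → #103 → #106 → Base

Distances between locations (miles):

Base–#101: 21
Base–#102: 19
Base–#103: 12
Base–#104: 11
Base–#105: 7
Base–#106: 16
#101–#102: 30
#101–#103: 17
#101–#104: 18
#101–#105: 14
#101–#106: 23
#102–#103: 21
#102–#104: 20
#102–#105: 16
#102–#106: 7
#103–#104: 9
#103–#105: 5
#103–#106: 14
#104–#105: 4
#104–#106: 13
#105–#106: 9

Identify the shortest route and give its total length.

108 miles — Plan I is the shortest.

Plan I: 7 + 9 + 13 + 20 + 21 + 17 + 21 = 108
Plan II: 21 + 30 + 20 + 4 + 5 + 14 + 16 = 110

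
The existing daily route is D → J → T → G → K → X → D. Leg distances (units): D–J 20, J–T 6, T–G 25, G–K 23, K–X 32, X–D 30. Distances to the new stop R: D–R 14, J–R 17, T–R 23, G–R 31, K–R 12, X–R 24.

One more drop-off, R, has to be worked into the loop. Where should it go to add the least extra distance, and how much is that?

Insertion cost between consecutive stops i–j is d(i,R) + d(R,j) − d(i,j):
  between D and J: 14 + 17 − 20 = 11
  between J and T: 17 + 23 − 6 = 34
  between T and G: 23 + 31 − 25 = 29
  between G and K: 31 + 12 − 23 = 20
  between K and X: 12 + 24 − 32 = 4
  between X and D: 24 + 14 − 30 = 8
Cheapest insertion is between K and X, adding 4.
New total = 136 + 4 = 140.

+4 — insert R between K and X.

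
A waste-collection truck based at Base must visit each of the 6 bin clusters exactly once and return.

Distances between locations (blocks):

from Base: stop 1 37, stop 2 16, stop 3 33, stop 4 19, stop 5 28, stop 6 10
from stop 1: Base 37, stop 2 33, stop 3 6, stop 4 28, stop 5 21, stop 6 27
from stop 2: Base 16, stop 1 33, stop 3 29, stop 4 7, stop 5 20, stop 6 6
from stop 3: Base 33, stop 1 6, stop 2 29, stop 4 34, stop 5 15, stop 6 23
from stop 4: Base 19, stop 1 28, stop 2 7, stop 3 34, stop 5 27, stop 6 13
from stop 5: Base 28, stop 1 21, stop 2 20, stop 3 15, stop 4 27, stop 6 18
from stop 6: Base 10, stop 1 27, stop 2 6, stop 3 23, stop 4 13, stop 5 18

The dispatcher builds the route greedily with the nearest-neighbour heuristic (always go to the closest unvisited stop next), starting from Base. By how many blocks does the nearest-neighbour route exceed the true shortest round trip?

The nearest-neighbour route is 8 blocks longer than optimal.

Base: stop 6=10, stop 2=16, stop 4=19, stop 5=28, stop 3=33, stop 1=37 ⇒ stop 6
stop 6: stop 2=6, stop 4=13, stop 5=18, stop 3=23, stop 1=27 ⇒ stop 2
stop 2: stop 4=7, stop 5=20, stop 3=29, stop 1=33 ⇒ stop 4
stop 4: stop 5=27, stop 1=28, stop 3=34 ⇒ stop 5
stop 5: stop 3=15, stop 1=21 ⇒ stop 3
stop 3: stop 1=6 ⇒ stop 1
NN route Base → stop 6 → stop 2 → stop 4 → stop 5 → stop 3 → stop 1 → Base costs 108.
Optimal: Base → stop 2 → stop 4 → stop 1 → stop 3 → stop 5 → stop 6 → Base costs 100 (by enumerating all 360 distinct tours).
Excess = 108 − 100 = 8.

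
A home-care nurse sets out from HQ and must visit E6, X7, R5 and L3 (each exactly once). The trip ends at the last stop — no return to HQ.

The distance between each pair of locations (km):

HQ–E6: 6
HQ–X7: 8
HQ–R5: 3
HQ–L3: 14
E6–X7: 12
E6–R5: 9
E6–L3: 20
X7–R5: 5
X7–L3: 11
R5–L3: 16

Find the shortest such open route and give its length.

Minimum one-way distance = 31 km.

There are 4! = 24 possible orderings.
HQ - E6 - X7 - R5 - L3: 6+12+5+16 = 39
HQ - E6 - X7 - L3 - R5: 6+12+11+16 = 45
HQ - E6 - R5 - X7 - L3: 6+9+5+11 = 31
HQ - E6 - R5 - L3 - X7: 6+9+16+11 = 42
HQ - E6 - L3 - X7 - R5: 6+20+11+5 = 42
HQ - E6 - L3 - R5 - X7: 6+20+16+5 = 47
HQ - X7 - E6 - R5 - L3: 8+12+9+16 = 45
HQ - X7 - E6 - L3 - R5: 8+12+20+16 = 56
HQ - X7 - R5 - E6 - L3: 8+5+9+20 = 42
HQ - X7 - R5 - L3 - E6: 8+5+16+20 = 49
HQ - X7 - L3 - E6 - R5: 8+11+20+9 = 48
HQ - X7 - L3 - R5 - E6: 8+11+16+9 = 44
HQ - R5 - E6 - X7 - L3: 3+9+12+11 = 35
HQ - R5 - E6 - L3 - X7: 3+9+20+11 = 43
… (10 more)
The minimum is 31.
One shortest path: HQ → E6 → R5 → X7 → L3.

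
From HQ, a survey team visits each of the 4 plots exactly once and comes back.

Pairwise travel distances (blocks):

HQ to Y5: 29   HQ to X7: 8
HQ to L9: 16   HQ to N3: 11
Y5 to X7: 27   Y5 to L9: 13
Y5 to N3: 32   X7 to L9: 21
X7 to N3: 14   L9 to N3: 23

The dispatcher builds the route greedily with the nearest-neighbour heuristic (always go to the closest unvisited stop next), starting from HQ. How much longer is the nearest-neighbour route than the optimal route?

The nearest-neighbour route is 6 blocks longer than optimal.

From HQ: X7=8, N3=11, L9=16, Y5=29 → choose X7 (8).
From X7: N3=14, L9=21, Y5=27 → choose N3 (14).
From N3: L9=23, Y5=32 → choose L9 (23).
From L9: Y5=13 → choose Y5 (13).
NN route HQ → X7 → N3 → L9 → Y5 → HQ costs 87.
Optimal: HQ → L9 → Y5 → X7 → N3 → HQ costs 81 (by enumerating all 12 distinct tours).
Excess = 87 − 81 = 6.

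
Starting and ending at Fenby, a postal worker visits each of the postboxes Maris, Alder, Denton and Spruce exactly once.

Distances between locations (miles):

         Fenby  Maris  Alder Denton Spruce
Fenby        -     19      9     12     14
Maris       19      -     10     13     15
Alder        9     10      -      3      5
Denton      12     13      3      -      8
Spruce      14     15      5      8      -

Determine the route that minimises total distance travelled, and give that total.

Fenby - Maris - Alder - Denton - Spruce - Fenby: 19+10+3+8+14 = 54
Fenby - Maris - Alder - Spruce - Denton - Fenby: 19+10+5+8+12 = 54
Fenby - Maris - Denton - Alder - Spruce - Fenby: 19+13+3+5+14 = 54
Fenby - Maris - Denton - Spruce - Alder - Fenby: 19+13+8+5+9 = 54
Fenby - Maris - Spruce - Alder - Denton - Fenby: 19+15+5+3+12 = 54
Fenby - Maris - Spruce - Denton - Alder - Fenby: 19+15+8+3+9 = 54
Fenby - Alder - Maris - Denton - Spruce - Fenby: 9+10+13+8+14 = 54
Fenby - Alder - Maris - Spruce - Denton - Fenby: 9+10+15+8+12 = 54
Fenby - Alder - Denton - Maris - Spruce - Fenby: 9+3+13+15+14 = 54
Fenby - Alder - Spruce - Maris - Denton - Fenby: 9+5+15+13+12 = 54
Fenby - Denton - Maris - Alder - Spruce - Fenby: 12+13+10+5+14 = 54
Fenby - Denton - Alder - Maris - Spruce - Fenby: 12+3+10+15+14 = 54
The minimum is 54.
One optimal route: Fenby → Maris → Alder → Denton → Spruce → Fenby (or its reverse).

Shortest round trip = 54 miles.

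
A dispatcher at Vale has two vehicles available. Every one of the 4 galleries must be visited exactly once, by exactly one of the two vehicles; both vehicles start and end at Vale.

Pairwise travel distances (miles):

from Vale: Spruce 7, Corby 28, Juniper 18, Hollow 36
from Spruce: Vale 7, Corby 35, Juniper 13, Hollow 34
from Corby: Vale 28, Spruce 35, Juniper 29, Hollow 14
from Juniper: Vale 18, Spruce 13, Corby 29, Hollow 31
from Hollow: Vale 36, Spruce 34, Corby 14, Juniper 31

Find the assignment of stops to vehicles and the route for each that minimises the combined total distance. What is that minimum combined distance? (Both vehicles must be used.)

105 miles — the smallest possible combined total.

There are 2^3 − 1 = 7 ways to divide the 4 stops into two non-empty groups. For each, the best each vehicle can do is its own shortest tour through its group:
  {Spruce} + {Corby, Juniper, Hollow}: 14 + 91 = 105
  {Corby} + {Spruce, Juniper, Hollow}: 56 + 87 = 143
  {Spruce, Corby} + {Juniper, Hollow}: 70 + 85 = 155
  {Juniper} + {Spruce, Corby, Hollow}: 36 + 83 = 119
  {Spruce, Juniper} + {Corby, Hollow}: 38 + 78 = 116
  {Corby, Juniper} + {Spruce, Hollow}: 75 + 77 = 152
  … (7 splits in total)
Best: vehicle 1 Vale → Spruce → Vale = 14; vehicle 2 Vale → Corby → Hollow → Juniper → Vale = 91; combined 105.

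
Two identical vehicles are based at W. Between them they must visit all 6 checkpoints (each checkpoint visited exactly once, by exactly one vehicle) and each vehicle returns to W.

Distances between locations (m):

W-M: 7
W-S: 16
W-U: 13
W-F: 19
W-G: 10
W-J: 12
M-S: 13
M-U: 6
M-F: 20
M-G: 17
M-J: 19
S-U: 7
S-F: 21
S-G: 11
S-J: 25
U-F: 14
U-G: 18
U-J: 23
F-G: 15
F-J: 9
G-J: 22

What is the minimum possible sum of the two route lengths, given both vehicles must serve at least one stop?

77 m — the smallest possible combined total.

There are 2^5 − 1 = 31 ways to divide the 6 stops into two non-empty groups. For each, the best each vehicle can do is its own shortest tour through its group:
  {M} + {S, U, F, G, J}: 14 + 63 = 77
  {S} + {M, U, F, G, J}: 32 + 67 = 99
  {M, S} + {U, F, G, J}: 36 + 63 = 99
  {U} + {M, S, F, G, J}: 26 + 67 = 93
  {M, U} + {S, F, G, J}: 26 + 63 = 89
  {S, U} + {M, F, G, J}: 36 + 60 = 96
  … (31 splits in total)
Best: vehicle 1 W → M → W = 14; vehicle 2 W → G → S → U → F → J → W = 63; combined 77.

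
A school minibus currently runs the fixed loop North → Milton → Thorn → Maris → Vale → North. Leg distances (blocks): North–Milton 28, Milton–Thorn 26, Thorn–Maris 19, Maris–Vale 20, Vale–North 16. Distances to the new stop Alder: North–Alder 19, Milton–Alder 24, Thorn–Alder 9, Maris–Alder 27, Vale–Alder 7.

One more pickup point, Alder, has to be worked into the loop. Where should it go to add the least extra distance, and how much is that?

Minimum extra distance: 7 blocks, inserting Alder between Milton and Thorn.

Insertion cost between consecutive stops i–j is d(i,Alder) + d(Alder,j) − d(i,j):
  between North and Milton: 19 + 24 − 28 = 15
  between Milton and Thorn: 24 + 9 − 26 = 7
  between Thorn and Maris: 9 + 27 − 19 = 17
  between Maris and Vale: 27 + 7 − 20 = 14
  between Vale and North: 7 + 19 − 16 = 10
Cheapest insertion is between Milton and Thorn, adding 7.
New total = 109 + 7 = 116.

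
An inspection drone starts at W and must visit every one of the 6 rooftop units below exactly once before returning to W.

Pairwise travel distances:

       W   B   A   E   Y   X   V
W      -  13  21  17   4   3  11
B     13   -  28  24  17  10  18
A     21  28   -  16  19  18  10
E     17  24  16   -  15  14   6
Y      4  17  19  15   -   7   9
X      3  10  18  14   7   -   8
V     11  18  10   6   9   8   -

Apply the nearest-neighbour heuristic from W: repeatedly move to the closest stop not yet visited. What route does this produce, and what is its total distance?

82 along W → X → Y → V → E → A → B → W.

W → [X:3 / Y:4 / V:11 / B:13 / E:17 / A:21] → X (3)
X → [Y:7 / V:8 / B:10 / E:14 / A:18] → Y (7)
Y → [V:9 / E:15 / B:17 / A:19] → V (9)
V → [E:6 / A:10 / B:18] → E (6)
E → [A:16 / B:24] → A (16)
A → [B:28] → B (28)
Return B→W: 13.
Total = 3 + 7 + 9 + 6 + 16 + 28 + 13 = 82.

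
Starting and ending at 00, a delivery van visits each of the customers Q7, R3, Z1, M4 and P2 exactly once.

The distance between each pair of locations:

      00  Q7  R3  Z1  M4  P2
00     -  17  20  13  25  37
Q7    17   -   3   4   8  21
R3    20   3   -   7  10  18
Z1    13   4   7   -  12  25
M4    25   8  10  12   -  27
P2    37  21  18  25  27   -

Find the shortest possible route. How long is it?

There are 60 distinct closed tours to check (reversals are equivalent).
00→Q7→R3→Z1→M4→P2→00: 17+3+7+12+27+37 = 103
00→Q7→R3→Z1→P2→M4→00: 17+3+7+25+27+25 = 104
00→Q7→R3→M4→Z1→P2→00: 17+3+10+12+25+37 = 104
00→Q7→R3→M4→P2→Z1→00: 17+3+10+27+25+13 = 95
00→Q7→R3→P2→Z1→M4→00: 17+3+18+25+12+25 = 100
00→Q7→R3→P2→M4→Z1→00: 17+3+18+27+12+13 = 90
00→Q7→Z1→R3→M4→P2→00: 17+4+7+10+27+37 = 102
00→Q7→Z1→R3→P2→M4→00: 17+4+7+18+27+25 = 98
00→Q7→Z1→M4→R3→P2→00: 17+4+12+10+18+37 = 98
00→Q7→Z1→M4→P2→R3→00: 17+4+12+27+18+20 = 98
00→Q7→Z1→P2→R3→M4→00: 17+4+25+18+10+25 = 99
00→Q7→Z1→P2→M4→R3→00: 17+4+25+27+10+20 = 103
00→Q7→M4→R3→Z1→P2→00: 17+8+10+7+25+37 = 104
00→Q7→M4→R3→P2→Z1→00: 17+8+10+18+25+13 = 91
… (46 more)
The minimum is 90.
One optimal route: 00 → Q7 → R3 → P2 → M4 → Z1 → 00 (or its reverse).

Shortest round trip = 90.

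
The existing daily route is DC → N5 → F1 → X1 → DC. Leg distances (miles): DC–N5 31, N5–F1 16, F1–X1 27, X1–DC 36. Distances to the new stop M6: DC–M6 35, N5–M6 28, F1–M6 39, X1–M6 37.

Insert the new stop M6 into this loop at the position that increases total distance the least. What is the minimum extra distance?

Minimum extra distance: 32 miles, inserting M6 between DC and N5.

Insertion cost between consecutive stops i–j is d(i,M6) + d(M6,j) − d(i,j):
  between DC and N5: 35 + 28 − 31 = 32
  between N5 and F1: 28 + 39 − 16 = 51
  between F1 and X1: 39 + 37 − 27 = 49
  between X1 and DC: 37 + 35 − 36 = 36
Cheapest insertion is between DC and N5, adding 32.
New total = 110 + 32 = 142.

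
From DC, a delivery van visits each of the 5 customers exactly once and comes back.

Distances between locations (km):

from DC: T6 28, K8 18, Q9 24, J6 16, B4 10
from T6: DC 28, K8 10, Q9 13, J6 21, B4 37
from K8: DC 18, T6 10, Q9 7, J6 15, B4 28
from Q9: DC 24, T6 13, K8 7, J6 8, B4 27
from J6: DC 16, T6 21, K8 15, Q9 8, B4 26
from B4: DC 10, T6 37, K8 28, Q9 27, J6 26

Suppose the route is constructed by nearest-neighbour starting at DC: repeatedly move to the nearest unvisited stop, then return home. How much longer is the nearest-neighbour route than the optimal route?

DC: B4=10, J6=16, K8=18, Q9=24, T6=28 ⇒ B4
B4: J6=26, Q9=27, K8=28, T6=37 ⇒ J6
J6: Q9=8, K8=15, T6=21 ⇒ Q9
Q9: K8=7, T6=13 ⇒ K8
K8: T6=10 ⇒ T6
NN route DC → B4 → J6 → Q9 → K8 → T6 → DC costs 89.
Optimal: DC → K8 → T6 → Q9 → J6 → B4 → DC costs 85 (by enumerating all 60 distinct tours).
Excess = 89 − 85 = 4.

Excess over optimum: 4 km.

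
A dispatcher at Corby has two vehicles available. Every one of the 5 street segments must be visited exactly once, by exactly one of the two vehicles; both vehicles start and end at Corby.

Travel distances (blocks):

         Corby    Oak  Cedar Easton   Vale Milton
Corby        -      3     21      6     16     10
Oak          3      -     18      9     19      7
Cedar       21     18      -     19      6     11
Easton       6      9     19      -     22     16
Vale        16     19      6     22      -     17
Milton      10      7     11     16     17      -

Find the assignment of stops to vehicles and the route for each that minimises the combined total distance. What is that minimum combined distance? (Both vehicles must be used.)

55 blocks — the smallest possible combined total.

There are 2^4 − 1 = 15 ways to divide the 5 stops into two non-empty groups. For each, the best each vehicle can do is its own shortest tour through its group:
  {Oak} + {Cedar, Easton, Vale, Milton}: 6 + 55 = 61
  {Cedar} + {Oak, Easton, Vale, Milton}: 42 + 55 = 97
  {Oak, Cedar} + {Easton, Vale, Milton}: 42 + 55 = 97
  {Easton} + {Oak, Cedar, Vale, Milton}: 12 + 43 = 55
  {Oak, Easton} + {Cedar, Vale, Milton}: 18 + 43 = 61
  {Cedar, Easton} + {Oak, Vale, Milton}: 46 + 43 = 89
  … (15 splits in total)
Best: vehicle 1 Corby → Easton → Corby = 12; vehicle 2 Corby → Oak → Milton → Cedar → Vale → Corby = 43; combined 55.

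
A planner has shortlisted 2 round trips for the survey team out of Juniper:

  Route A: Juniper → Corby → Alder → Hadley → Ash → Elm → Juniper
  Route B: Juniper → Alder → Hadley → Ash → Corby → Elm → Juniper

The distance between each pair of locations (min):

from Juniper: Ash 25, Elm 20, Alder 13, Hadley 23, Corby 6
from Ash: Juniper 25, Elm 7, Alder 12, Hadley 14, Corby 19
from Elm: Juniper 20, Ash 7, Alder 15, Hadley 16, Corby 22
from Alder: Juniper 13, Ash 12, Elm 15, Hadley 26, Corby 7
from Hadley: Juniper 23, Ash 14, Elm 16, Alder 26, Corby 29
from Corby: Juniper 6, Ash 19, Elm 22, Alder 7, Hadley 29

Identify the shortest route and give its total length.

Shortest is Route A, total 80 min.

Route A: 6 + 7 + 26 + 14 + 7 + 20 = 80
Route B: 13 + 26 + 14 + 19 + 22 + 20 = 114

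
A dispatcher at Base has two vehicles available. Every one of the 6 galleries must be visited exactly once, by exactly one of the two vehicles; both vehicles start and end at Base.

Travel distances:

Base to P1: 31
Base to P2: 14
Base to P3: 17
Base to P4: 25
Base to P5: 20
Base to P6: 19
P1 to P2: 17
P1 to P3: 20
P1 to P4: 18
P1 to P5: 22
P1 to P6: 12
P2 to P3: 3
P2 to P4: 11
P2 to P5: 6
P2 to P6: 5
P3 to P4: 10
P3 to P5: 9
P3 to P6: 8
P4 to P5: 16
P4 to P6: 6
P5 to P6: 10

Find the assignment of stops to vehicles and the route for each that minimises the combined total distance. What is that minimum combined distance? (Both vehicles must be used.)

Minimum combined distance: 115.

Check every non-empty split of the stops between the two vehicles; for each half take its own optimal tour:
  {P1} + {P2, P3, P4, P5, P6}: 62 + 63 = 125
  {P2} + {P1, P3, P4, P5, P6}: 28 + 87 = 115
  {P1, P2} + {P3, P4, P5, P6}: 62 + 63 = 125
  {P3} + {P1, P2, P4, P5, P6}: 34 + 85 = 119
  {P1, P3} + {P2, P4, P5, P6}: 68 + 61 = 129
  {P2, P3} + {P1, P4, P5, P6}: 34 + 85 = 119
  … (31 splits in total)
Best: vehicle 1 Base → P2 → Base = 28; vehicle 2 Base → P3 → P4 → P1 → P6 → P5 → Base = 87; combined 115.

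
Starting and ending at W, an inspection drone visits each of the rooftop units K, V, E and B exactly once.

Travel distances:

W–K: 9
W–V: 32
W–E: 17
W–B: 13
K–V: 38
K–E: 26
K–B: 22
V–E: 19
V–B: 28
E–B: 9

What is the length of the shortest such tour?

Minimum total distance: 88.

With 4 stops there are 4!/2 = 12 distinct round trips (a route and its reverse cost the same).
W → K → V → E → B → W: 9+38+19+9+13 = 88
W → K → V → B → E → W: 9+38+28+9+17 = 101
W → K → E → V → B → W: 9+26+19+28+13 = 95
W → K → E → B → V → W: 9+26+9+28+32 = 104
W → K → B → V → E → W: 9+22+28+19+17 = 95
W → K → B → E → V → W: 9+22+9+19+32 = 91
W → V → K → E → B → W: 32+38+26+9+13 = 118
W → V → K → B → E → W: 32+38+22+9+17 = 118
W → V → E → K → B → W: 32+19+26+22+13 = 112
W → V → B → K → E → W: 32+28+22+26+17 = 125
W → E → K → V → B → W: 17+26+38+28+13 = 122
W → E → V → K → B → W: 17+19+38+22+13 = 109
The minimum is 88.
One optimal route: W → K → V → E → B → W (or its reverse).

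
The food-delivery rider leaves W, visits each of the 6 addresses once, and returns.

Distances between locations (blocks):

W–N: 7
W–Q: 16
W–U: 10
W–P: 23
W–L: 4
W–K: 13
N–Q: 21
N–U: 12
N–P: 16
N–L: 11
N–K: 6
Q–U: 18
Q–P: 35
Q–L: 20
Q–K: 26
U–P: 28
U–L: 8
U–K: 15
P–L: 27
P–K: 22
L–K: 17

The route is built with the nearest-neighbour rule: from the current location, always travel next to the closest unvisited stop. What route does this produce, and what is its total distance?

From W: distances to unvisited — L=4, N=7, U=10, K=13, Q=16, P=23. Nearest is L (4).
From L: distances to unvisited — U=8, N=11, K=17, Q=20, P=27. Nearest is U (8).
From U: distances to unvisited — N=12, K=15, Q=18, P=28. Nearest is N (12).
From N: distances to unvisited — K=6, P=16, Q=21. Nearest is K (6).
From K: distances to unvisited — P=22, Q=26. Nearest is P (22).
From P: distances to unvisited — Q=35. Nearest is Q (35).
Return Q→W: 16.
Total = 4 + 8 + 12 + 6 + 22 + 35 + 16 = 103.

Total distance 103 blocks via the nearest-neighbour route W → L → U → N → K → P → Q → W.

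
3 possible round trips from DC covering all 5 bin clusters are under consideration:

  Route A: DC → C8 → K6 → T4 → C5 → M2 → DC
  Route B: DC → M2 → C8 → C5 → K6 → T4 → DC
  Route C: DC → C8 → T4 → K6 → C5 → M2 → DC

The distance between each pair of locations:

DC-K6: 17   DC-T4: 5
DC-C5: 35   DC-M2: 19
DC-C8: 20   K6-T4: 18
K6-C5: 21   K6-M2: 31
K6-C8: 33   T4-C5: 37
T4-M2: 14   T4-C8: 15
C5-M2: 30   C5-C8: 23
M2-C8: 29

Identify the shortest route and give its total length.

Route A: 20 + 33 + 18 + 37 + 30 + 19 = 157
Route B: 19 + 29 + 23 + 21 + 18 + 5 = 115
Route C: 20 + 15 + 18 + 21 + 30 + 19 = 123

115 — Route B is the shortest.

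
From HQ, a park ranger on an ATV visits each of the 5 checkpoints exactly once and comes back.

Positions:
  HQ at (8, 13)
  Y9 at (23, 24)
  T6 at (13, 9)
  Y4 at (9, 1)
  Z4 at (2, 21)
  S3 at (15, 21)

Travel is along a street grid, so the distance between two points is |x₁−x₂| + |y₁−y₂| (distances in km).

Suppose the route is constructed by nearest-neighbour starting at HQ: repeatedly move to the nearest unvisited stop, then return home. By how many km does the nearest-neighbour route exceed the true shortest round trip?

HQ: T6=9, Y4=13, Z4=14, S3=15, Y9=26 ⇒ T6
T6: Y4=12, S3=14, Z4=23, Y9=25 ⇒ Y4
Y4: S3=26, Z4=27, Y9=37 ⇒ S3
S3: Y9=11, Z4=13 ⇒ Y9
Y9: Z4=24 ⇒ Z4
NN route HQ → T6 → Y4 → S3 → Y9 → Z4 → HQ costs 96.
Optimal: HQ → Y4 → T6 → Y9 → S3 → Z4 → HQ costs 88 (by enumerating all 60 distinct tours).
Excess = 96 − 88 = 8.

Excess over optimum: 8 km.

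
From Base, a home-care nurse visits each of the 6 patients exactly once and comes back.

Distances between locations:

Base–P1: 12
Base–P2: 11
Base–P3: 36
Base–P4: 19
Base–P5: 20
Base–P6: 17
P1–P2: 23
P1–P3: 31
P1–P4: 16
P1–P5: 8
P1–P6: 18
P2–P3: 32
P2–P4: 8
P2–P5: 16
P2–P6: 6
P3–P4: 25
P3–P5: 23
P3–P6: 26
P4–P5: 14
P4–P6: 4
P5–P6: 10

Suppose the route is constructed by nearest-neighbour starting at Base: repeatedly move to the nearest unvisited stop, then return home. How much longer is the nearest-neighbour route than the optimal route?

The nearest-neighbour route is 21 longer than optimal.

Base: P2=11, P1=12, P6=17, P4=19, P5=20, P3=36 ⇒ P2
P2: P6=6, P4=8, P5=16, P1=23, P3=32 ⇒ P6
P6: P4=4, P5=10, P1=18, P3=26 ⇒ P4
P4: P5=14, P1=16, P3=25 ⇒ P5
P5: P1=8, P3=23 ⇒ P1
P1: P3=31 ⇒ P3
NN route Base → P2 → P6 → P4 → P5 → P1 → P3 → Base costs 110.
Optimal: Base → P1 → P5 → P3 → P4 → P6 → P2 → Base costs 89 (by enumerating all 360 distinct tours).
Excess = 110 − 89 = 21.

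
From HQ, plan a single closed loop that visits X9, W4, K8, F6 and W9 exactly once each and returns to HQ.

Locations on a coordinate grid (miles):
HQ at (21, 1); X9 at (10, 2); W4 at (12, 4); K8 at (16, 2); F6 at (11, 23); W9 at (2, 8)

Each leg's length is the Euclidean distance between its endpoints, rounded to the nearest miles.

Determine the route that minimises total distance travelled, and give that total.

There are 60 distinct closed tours to check (reversals are equivalent).
HQ - X9 - W4 - K8 - F6 - W9 - HQ: 11+3+4+22+17+20 = 77
HQ - X9 - W4 - K8 - W9 - F6 - HQ: 11+3+4+15+17+24 = 74
HQ - X9 - W4 - F6 - K8 - W9 - HQ: 11+3+19+22+15+20 = 90
HQ - X9 - W4 - F6 - W9 - K8 - HQ: 11+3+19+17+15+5 = 70
HQ - X9 - W4 - W9 - K8 - F6 - HQ: 11+3+11+15+22+24 = 86
HQ - X9 - W4 - W9 - F6 - K8 - HQ: 11+3+11+17+22+5 = 69
HQ - X9 - K8 - W4 - F6 - W9 - HQ: 11+6+4+19+17+20 = 77
HQ - X9 - K8 - W4 - W9 - F6 - HQ: 11+6+4+11+17+24 = 73
HQ - X9 - K8 - F6 - W4 - W9 - HQ: 11+6+22+19+11+20 = 89
HQ - X9 - K8 - F6 - W9 - W4 - HQ: 11+6+22+17+11+9 = 76
HQ - X9 - K8 - W9 - W4 - F6 - HQ: 11+6+15+11+19+24 = 86
HQ - X9 - K8 - W9 - F6 - W4 - HQ: 11+6+15+17+19+9 = 77
HQ - X9 - F6 - W4 - K8 - W9 - HQ: 11+21+19+4+15+20 = 90
HQ - X9 - F6 - W4 - W9 - K8 - HQ: 11+21+19+11+15+5 = 82
… (46 more)
HQ - K8 - W4 - X9 - W9 - F6 - HQ: 5+4+3+10+17+24 = 63  ← best
The minimum is 63.
One optimal route: HQ → K8 → W4 → X9 → W9 → F6 → HQ (or its reverse).

Minimum total distance: 63 miles.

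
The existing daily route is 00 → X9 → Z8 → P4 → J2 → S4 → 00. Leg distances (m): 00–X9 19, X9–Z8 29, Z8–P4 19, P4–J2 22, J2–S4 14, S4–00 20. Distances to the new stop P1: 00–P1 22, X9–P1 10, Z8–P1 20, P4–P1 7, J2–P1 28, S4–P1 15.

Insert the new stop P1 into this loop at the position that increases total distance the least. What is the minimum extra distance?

Insertion cost between consecutive stops i–j is d(i,P1) + d(P1,j) − d(i,j):
  between 00 and X9: 22 + 10 − 19 = 13
  between X9 and Z8: 10 + 20 − 29 = 1
  between Z8 and P4: 20 + 7 − 19 = 8
  between P4 and J2: 7 + 28 − 22 = 13
  between J2 and S4: 28 + 15 − 14 = 29
  between S4 and 00: 15 + 22 − 20 = 17
Cheapest insertion is between X9 and Z8, adding 1.
New total = 123 + 1 = 124.

Adding 1 m by placing P1 on the X9–Z8 leg.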